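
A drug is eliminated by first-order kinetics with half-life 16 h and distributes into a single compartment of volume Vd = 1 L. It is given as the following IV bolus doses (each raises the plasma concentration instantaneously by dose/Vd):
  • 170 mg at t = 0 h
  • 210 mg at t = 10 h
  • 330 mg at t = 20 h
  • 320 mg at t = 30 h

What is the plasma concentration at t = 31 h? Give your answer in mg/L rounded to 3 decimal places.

k = ln 2 / 16 = 0.04332 per h
Dose 1 (170 mg at t=0 h): 170·exp(−0.04332·31) = 44.382 mg/L
Dose 2 (210 mg at t=10 h): 210·exp(−0.04332·21) = 84.551 mg/L
Dose 3 (330 mg at t=20 h): 330·exp(−0.04332·11) = 204.907 mg/L
Dose 4 (320 mg at t=30 h): 320·exp(−0.04332·1) = 306.433 mg/L
C(31) = 44.382 + 84.551 + 204.907 + 306.433 = 640.272 mg/L

640.272 mg/L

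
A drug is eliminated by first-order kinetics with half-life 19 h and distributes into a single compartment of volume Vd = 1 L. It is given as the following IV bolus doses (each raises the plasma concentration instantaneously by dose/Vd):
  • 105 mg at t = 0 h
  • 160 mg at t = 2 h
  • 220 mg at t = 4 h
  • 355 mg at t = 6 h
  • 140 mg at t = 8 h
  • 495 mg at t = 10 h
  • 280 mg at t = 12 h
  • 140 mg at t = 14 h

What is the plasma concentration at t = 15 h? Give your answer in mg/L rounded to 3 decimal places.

k = ln 2 / 19 = 0.03648 per h
Dose 1 (105 mg at t=0 h): 105·exp(−0.03648·15) = 60.748 mg/L
Dose 2 (160 mg at t=2 h): 160·exp(−0.03648·13) = 99.575 mg/L
Dose 3 (220 mg at t=4 h): 220·exp(−0.03648·11) = 147.279 mg/L
Dose 4 (355 mg at t=6 h): 355·exp(−0.03648·9) = 255.644 mg/L
Dose 5 (140 mg at t=8 h): 140·exp(−0.03648·7) = 108.448 mg/L
Dose 6 (495 mg at t=10 h): 495·exp(−0.03648·5) = 412.465 mg/L
Dose 7 (280 mg at t=12 h): 280·exp(−0.03648·3) = 250.973 mg/L
Dose 8 (140 mg at t=14 h): 140·exp(−0.03648·1) = 134.985 mg/L
C(15) = 60.748 + 99.575 + 147.279 + 255.644 + 108.448 + 412.465 + 250.973 + 134.985 = 1470.117 mg/L

1470.117 mg/L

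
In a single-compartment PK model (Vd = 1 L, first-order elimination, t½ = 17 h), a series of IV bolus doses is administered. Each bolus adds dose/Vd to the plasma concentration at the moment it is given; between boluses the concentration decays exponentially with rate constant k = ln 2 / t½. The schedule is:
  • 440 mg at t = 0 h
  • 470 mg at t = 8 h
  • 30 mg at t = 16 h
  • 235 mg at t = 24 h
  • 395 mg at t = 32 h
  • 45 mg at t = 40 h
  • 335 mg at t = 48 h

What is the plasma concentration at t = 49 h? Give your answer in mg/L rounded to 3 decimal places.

k = ln 2 / 17 = 0.04077 per h
Dose 1 (440 mg at t=0 h): 440·exp(−0.04077·49) = 59.673 mg/L
Dose 2 (470 mg at t=8 h): 470·exp(−0.04077·41) = 88.325 mg/L
Dose 3 (30 mg at t=16 h): 30·exp(−0.04077·33) = 7.812 mg/L
Dose 4 (235 mg at t=24 h): 235·exp(−0.04077·25) = 84.796 mg/L
Dose 5 (395 mg at t=32 h): 395·exp(−0.04077·17) = 197.500 mg/L
Dose 6 (45 mg at t=40 h): 45·exp(−0.04077·9) = 31.178 mg/L
Dose 7 (335 mg at t=48 h): 335·exp(−0.04077·1) = 321.616 mg/L
C(49) = 59.673 + 88.325 + 7.812 + 84.796 + 197.500 + 31.178 + 321.616 = 790.900 mg/L

790.900 mg/L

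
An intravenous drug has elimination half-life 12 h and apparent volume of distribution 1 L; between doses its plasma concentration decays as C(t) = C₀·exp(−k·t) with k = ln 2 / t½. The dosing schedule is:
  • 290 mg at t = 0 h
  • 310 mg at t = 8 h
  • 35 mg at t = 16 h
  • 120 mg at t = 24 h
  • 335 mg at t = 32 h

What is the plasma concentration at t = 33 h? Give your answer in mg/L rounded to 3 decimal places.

k = ln 2 / 12 = 0.05776 per h
Dose 1 (290 mg at t=0 h): 290·exp(−0.05776·33) = 43.109 mg/L
Dose 2 (310 mg at t=8 h): 310·exp(−0.05776·25) = 73.150 mg/L
Dose 3 (35 mg at t=16 h): 35·exp(−0.05776·17) = 13.110 mg/L
Dose 4 (120 mg at t=24 h): 120·exp(−0.05776·9) = 71.352 mg/L
Dose 5 (335 mg at t=32 h): 335·exp(−0.05776·1) = 316.198 mg/L
C(33) = 43.109 + 73.150 + 13.110 + 71.352 + 316.198 = 516.920 mg/L

516.920 mg/L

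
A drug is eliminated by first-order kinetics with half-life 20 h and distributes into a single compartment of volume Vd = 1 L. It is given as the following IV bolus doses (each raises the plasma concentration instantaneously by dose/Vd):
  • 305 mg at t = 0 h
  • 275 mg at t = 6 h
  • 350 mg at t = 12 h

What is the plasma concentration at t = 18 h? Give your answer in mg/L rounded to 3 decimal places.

k = ln 2 / 20 = 0.03466 per h
Dose 1 (305 mg at t=0 h): 305·exp(−0.03466·18) = 163.445 mg/L
Dose 2 (275 mg at t=6 h): 275·exp(−0.03466·12) = 181.432 mg/L
Dose 3 (350 mg at t=12 h): 350·exp(−0.03466·6) = 284.288 mg/L
C(18) = 163.445 + 181.432 + 284.288 = 629.166 mg/L

629.166 mg/L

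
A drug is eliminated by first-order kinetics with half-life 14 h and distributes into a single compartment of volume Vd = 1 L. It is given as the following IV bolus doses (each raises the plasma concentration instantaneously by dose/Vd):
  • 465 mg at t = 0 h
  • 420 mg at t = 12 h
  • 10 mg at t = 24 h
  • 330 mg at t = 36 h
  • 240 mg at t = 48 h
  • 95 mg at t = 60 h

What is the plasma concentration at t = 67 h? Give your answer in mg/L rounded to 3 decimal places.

277.603 mg/L

k = ln 2 / 14 = 0.04951 per h
Dose 1 (465 mg at t=0 h): 465·exp(−0.04951·67) = 16.858 mg/L
Dose 2 (420 mg at t=12 h): 420·exp(−0.04951·55) = 27.582 mg/L
Dose 3 (10 mg at t=24 h): 10·exp(−0.04951·43) = 1.190 mg/L
Dose 4 (330 mg at t=36 h): 330·exp(−0.04951·31) = 71.113 mg/L
Dose 5 (240 mg at t=48 h): 240·exp(−0.04951·19) = 93.685 mg/L
Dose 6 (95 mg at t=60 h): 95·exp(−0.04951·7) = 67.175 mg/L
C(67) = 16.858 + 27.582 + 1.190 + 71.113 + 93.685 + 67.175 = 277.603 mg/L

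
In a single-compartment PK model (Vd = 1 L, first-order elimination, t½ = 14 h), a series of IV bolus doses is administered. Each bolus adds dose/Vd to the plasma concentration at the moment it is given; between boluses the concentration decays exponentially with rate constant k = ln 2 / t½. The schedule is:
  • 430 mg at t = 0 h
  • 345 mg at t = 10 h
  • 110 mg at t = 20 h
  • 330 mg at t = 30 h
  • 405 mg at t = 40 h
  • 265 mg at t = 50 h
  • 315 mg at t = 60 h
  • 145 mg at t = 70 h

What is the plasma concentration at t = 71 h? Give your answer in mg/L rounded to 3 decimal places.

k = ln 2 / 14 = 0.04951 per h
Dose 1 (430 mg at t=0 h): 430·exp(−0.04951·71) = 12.788 mg/L
Dose 2 (345 mg at t=10 h): 345·exp(−0.04951·61) = 16.834 mg/L
Dose 3 (110 mg at t=20 h): 110·exp(−0.04951·51) = 8.806 mg/L
Dose 4 (330 mg at t=30 h): 330·exp(−0.04951·41) = 43.344 mg/L
Dose 5 (405 mg at t=40 h): 405·exp(−0.04951·31) = 87.275 mg/L
Dose 6 (265 mg at t=50 h): 265·exp(−0.04951·21) = 93.692 mg/L
Dose 7 (315 mg at t=60 h): 315·exp(−0.04951·11) = 182.720 mg/L
Dose 8 (145 mg at t=70 h): 145·exp(−0.04951·1) = 137.996 mg/L
C(71) = 12.788 + 16.834 + 8.806 + 43.344 + 87.275 + 93.692 + 182.720 + 137.996 = 583.455 mg/L

583.455 mg/L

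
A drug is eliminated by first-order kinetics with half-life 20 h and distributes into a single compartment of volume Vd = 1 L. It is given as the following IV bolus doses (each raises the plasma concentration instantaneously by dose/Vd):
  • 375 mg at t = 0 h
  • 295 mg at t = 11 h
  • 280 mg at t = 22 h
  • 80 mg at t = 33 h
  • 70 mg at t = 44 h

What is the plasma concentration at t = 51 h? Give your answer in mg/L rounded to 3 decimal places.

338.061 mg/L

k = ln 2 / 20 = 0.03466 per h
Dose 1 (375 mg at t=0 h): 375·exp(−0.03466·51) = 64.033 mg/L
Dose 2 (295 mg at t=11 h): 295·exp(−0.03466·40) = 73.750 mg/L
Dose 3 (280 mg at t=22 h): 280·exp(−0.03466·29) = 102.486 mg/L
Dose 4 (80 mg at t=33 h): 80·exp(−0.03466·18) = 42.871 mg/L
Dose 5 (70 mg at t=44 h): 70·exp(−0.03466·7) = 54.921 mg/L
C(51) = 64.033 + 73.750 + 102.486 + 42.871 + 54.921 = 338.061 mg/L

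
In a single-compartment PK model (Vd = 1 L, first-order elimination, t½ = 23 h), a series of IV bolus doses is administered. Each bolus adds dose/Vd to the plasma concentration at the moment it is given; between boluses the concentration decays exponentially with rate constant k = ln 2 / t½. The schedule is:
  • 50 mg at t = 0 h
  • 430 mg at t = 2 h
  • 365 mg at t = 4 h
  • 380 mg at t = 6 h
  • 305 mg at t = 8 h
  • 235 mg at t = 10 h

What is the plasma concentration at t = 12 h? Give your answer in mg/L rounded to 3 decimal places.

k = ln 2 / 23 = 0.03014 per h
Dose 1 (50 mg at t=0 h): 50·exp(−0.03014·12) = 34.827 mg/L
Dose 2 (430 mg at t=2 h): 430·exp(−0.03014·10) = 318.116 mg/L
Dose 3 (365 mg at t=4 h): 365·exp(−0.03014·8) = 286.805 mg/L
Dose 4 (380 mg at t=6 h): 380·exp(−0.03014·6) = 317.142 mg/L
Dose 5 (305 mg at t=8 h): 305·exp(−0.03014·4) = 270.363 mg/L
Dose 6 (235 mg at t=10 h): 235·exp(−0.03014·2) = 221.254 mg/L
C(12) = 34.827 + 318.116 + 286.805 + 317.142 + 270.363 + 221.254 = 1448.507 mg/L

1448.507 mg/L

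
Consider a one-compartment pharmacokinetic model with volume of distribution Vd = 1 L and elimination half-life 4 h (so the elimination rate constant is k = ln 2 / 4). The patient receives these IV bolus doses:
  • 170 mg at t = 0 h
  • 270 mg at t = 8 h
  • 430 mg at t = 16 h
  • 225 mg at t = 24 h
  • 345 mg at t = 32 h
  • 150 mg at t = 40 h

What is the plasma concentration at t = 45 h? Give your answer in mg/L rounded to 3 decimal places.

k = ln 2 / 4 = 0.17329 per h
Dose 1 (170 mg at t=0 h): 170·exp(−0.17329·45) = 0.070 mg/L
Dose 2 (270 mg at t=8 h): 270·exp(−0.17329·37) = 0.443 mg/L
Dose 3 (430 mg at t=16 h): 430·exp(−0.17329·29) = 2.825 mg/L
Dose 4 (225 mg at t=24 h): 225·exp(−0.17329·21) = 5.913 mg/L
Dose 5 (345 mg at t=32 h): 345·exp(−0.17329·13) = 36.264 mg/L
Dose 6 (150 mg at t=40 h): 150·exp(−0.17329·5) = 63.067 mg/L
C(45) = 0.070 + 0.443 + 2.825 + 5.913 + 36.264 + 63.067 = 108.582 mg/L

108.582 mg/L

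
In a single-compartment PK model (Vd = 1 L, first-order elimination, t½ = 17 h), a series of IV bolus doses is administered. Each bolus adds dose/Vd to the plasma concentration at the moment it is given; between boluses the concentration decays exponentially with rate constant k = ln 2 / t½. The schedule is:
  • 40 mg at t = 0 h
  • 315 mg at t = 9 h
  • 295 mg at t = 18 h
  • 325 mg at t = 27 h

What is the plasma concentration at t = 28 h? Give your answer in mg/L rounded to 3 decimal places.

k = ln 2 / 17 = 0.04077 per h
Dose 1 (40 mg at t=0 h): 40·exp(−0.04077·28) = 12.772 mg/L
Dose 2 (315 mg at t=9 h): 315·exp(−0.04077·19) = 145.166 mg/L
Dose 3 (295 mg at t=18 h): 295·exp(−0.04077·10) = 196.221 mg/L
Dose 4 (325 mg at t=27 h): 325·exp(−0.04077·1) = 312.015 mg/L
C(28) = 12.772 + 145.166 + 196.221 + 312.015 = 666.174 mg/L

666.174 mg/L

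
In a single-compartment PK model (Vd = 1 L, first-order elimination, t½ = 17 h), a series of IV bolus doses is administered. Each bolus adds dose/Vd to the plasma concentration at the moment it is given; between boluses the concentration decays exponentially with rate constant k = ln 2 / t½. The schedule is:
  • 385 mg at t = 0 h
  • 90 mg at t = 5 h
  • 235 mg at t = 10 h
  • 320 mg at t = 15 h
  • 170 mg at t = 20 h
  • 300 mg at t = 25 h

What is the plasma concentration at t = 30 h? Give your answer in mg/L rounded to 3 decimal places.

k = ln 2 / 17 = 0.04077 per h
Dose 1 (385 mg at t=0 h): 385·exp(−0.04077·30) = 113.300 mg/L
Dose 2 (90 mg at t=5 h): 90·exp(−0.04077·25) = 32.475 mg/L
Dose 3 (235 mg at t=10 h): 235·exp(−0.04077·20) = 103.972 mg/L
Dose 4 (320 mg at t=15 h): 320·exp(−0.04077·15) = 173.594 mg/L
Dose 5 (170 mg at t=20 h): 170·exp(−0.04077·10) = 113.077 mg/L
Dose 6 (300 mg at t=25 h): 300·exp(−0.04077·5) = 244.671 mg/L
C(30) = 113.300 + 32.475 + 103.972 + 173.594 + 113.077 + 244.671 = 781.089 mg/L

781.089 mg/L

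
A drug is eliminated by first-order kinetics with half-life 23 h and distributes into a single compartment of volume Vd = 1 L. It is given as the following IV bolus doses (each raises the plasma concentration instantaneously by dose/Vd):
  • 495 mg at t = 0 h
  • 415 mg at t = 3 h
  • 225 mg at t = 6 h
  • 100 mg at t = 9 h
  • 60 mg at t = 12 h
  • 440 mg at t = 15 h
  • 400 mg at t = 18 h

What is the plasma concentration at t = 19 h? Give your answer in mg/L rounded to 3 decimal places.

1588.234 mg/L

k = ln 2 / 23 = 0.03014 per h
Dose 1 (495 mg at t=0 h): 495·exp(−0.03014·19) = 279.208 mg/L
Dose 2 (415 mg at t=3 h): 415·exp(−0.03014·16) = 256.234 mg/L
Dose 3 (225 mg at t=6 h): 225·exp(−0.03014·13) = 152.067 mg/L
Dose 4 (100 mg at t=9 h): 100·exp(−0.03014·10) = 73.981 mg/L
Dose 5 (60 mg at t=12 h): 60·exp(−0.03014·7) = 48.588 mg/L
Dose 6 (440 mg at t=15 h): 440·exp(−0.03014·4) = 390.031 mg/L
Dose 7 (400 mg at t=18 h): 400·exp(−0.03014·1) = 388.125 mg/L
C(19) = 279.208 + 256.234 + 152.067 + 73.981 + 48.588 + 390.031 + 388.125 = 1588.234 mg/L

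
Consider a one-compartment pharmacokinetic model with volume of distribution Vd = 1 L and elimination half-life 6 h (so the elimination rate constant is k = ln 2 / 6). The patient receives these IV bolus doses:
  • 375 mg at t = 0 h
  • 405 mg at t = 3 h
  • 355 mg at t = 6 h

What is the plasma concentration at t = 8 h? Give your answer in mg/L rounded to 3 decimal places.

657.881 mg/L

k = ln 2 / 6 = 0.11552 per h
Dose 1 (375 mg at t=0 h): 375·exp(−0.11552·8) = 148.819 mg/L
Dose 2 (405 mg at t=3 h): 405·exp(−0.11552·5) = 227.299 mg/L
Dose 3 (355 mg at t=6 h): 355·exp(−0.11552·2) = 281.764 mg/L
C(8) = 148.819 + 227.299 + 281.764 = 657.881 mg/L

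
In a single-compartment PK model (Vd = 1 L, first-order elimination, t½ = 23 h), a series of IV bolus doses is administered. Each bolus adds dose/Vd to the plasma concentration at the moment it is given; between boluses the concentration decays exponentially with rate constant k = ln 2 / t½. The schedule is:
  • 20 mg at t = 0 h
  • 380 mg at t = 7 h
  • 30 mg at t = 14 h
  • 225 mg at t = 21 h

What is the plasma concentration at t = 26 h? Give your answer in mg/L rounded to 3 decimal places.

k = ln 2 / 23 = 0.03014 per h
Dose 1 (20 mg at t=0 h): 20·exp(−0.03014·26) = 9.136 mg/L
Dose 2 (380 mg at t=7 h): 380·exp(−0.03014·19) = 214.342 mg/L
Dose 3 (30 mg at t=14 h): 30·exp(−0.03014·12) = 20.896 mg/L
Dose 4 (225 mg at t=21 h): 225·exp(−0.03014·5) = 193.527 mg/L
C(26) = 9.136 + 214.342 + 20.896 + 193.527 = 437.900 mg/L

437.900 mg/L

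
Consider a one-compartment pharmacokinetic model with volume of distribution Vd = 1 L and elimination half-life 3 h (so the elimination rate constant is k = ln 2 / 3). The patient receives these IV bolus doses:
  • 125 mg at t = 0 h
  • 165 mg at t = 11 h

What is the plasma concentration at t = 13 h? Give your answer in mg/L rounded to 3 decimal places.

110.144 mg/L

k = ln 2 / 3 = 0.23105 per h
Dose 1 (125 mg at t=0 h): 125·exp(−0.23105·13) = 6.201 mg/L
Dose 2 (165 mg at t=11 h): 165·exp(−0.23105·2) = 103.943 mg/L
C(13) = 6.201 + 103.943 = 110.144 mg/L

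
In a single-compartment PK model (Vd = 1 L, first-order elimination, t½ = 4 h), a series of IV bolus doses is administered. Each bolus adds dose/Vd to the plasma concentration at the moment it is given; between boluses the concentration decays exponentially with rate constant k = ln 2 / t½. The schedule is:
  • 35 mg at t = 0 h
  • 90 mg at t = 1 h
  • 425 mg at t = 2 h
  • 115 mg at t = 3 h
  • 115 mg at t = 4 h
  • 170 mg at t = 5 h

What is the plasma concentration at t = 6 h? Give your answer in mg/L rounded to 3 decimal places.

k = ln 2 / 4 = 0.17329 per h
Dose 1 (35 mg at t=0 h): 35·exp(−0.17329·6) = 12.374 mg/L
Dose 2 (90 mg at t=1 h): 90·exp(−0.17329·5) = 37.840 mg/L
Dose 3 (425 mg at t=2 h): 425·exp(−0.17329·4) = 212.500 mg/L
Dose 4 (115 mg at t=3 h): 115·exp(−0.17329·3) = 68.379 mg/L
Dose 5 (115 mg at t=4 h): 115·exp(−0.17329·2) = 81.317 mg/L
Dose 6 (170 mg at t=5 h): 170·exp(−0.17329·1) = 142.952 mg/L
C(6) = 12.374 + 37.840 + 212.500 + 68.379 + 81.317 + 142.952 = 555.364 mg/L

555.364 mg/L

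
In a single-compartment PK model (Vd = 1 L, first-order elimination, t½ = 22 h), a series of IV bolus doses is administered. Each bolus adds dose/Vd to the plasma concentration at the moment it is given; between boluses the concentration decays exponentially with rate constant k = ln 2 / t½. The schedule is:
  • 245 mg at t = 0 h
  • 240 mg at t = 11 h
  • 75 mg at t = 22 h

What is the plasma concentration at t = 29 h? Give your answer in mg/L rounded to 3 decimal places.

k = ln 2 / 22 = 0.03151 per h
Dose 1 (245 mg at t=0 h): 245·exp(−0.03151·29) = 98.255 mg/L
Dose 2 (240 mg at t=11 h): 240·exp(−0.03151·18) = 136.118 mg/L
Dose 3 (75 mg at t=22 h): 75·exp(−0.03151·7) = 60.156 mg/L
C(29) = 98.255 + 136.118 + 60.156 = 294.528 mg/L

294.528 mg/L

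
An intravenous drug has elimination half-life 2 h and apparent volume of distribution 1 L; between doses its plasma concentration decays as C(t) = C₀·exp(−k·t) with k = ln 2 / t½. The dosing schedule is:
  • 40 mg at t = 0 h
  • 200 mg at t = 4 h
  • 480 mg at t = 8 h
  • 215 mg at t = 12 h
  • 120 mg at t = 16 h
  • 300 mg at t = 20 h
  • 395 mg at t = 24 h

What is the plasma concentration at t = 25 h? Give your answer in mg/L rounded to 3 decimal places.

k = ln 2 / 2 = 0.34657 per h
Dose 1 (40 mg at t=0 h): 40·exp(−0.34657·25) = 0.007 mg/L
Dose 2 (200 mg at t=4 h): 200·exp(−0.34657·21) = 0.138 mg/L
Dose 3 (480 mg at t=8 h): 480·exp(−0.34657·17) = 1.326 mg/L
Dose 4 (215 mg at t=12 h): 215·exp(−0.34657·13) = 2.375 mg/L
Dose 5 (120 mg at t=16 h): 120·exp(−0.34657·9) = 5.303 mg/L
Dose 6 (300 mg at t=20 h): 300·exp(−0.34657·5) = 53.033 mg/L
Dose 7 (395 mg at t=24 h): 395·exp(−0.34657·1) = 279.307 mg/L
C(25) = 0.007 + 0.138 + 1.326 + 2.375 + 5.303 + 53.033 + 279.307 = 341.490 mg/L

341.490 mg/L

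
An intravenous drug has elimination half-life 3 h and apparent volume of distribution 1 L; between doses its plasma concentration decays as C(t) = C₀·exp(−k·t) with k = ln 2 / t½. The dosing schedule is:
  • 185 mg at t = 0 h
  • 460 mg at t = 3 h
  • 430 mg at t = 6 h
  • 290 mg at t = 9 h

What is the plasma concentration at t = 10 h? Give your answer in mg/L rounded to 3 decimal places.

k = ln 2 / 3 = 0.23105 per h
Dose 1 (185 mg at t=0 h): 185·exp(−0.23105·10) = 18.354 mg/L
Dose 2 (460 mg at t=3 h): 460·exp(−0.23105·7) = 91.276 mg/L
Dose 3 (430 mg at t=6 h): 430·exp(−0.23105·4) = 170.646 mg/L
Dose 4 (290 mg at t=9 h): 290·exp(−0.23105·1) = 230.173 mg/L
C(10) = 18.354 + 91.276 + 170.646 + 230.173 = 510.449 mg/L

510.449 mg/L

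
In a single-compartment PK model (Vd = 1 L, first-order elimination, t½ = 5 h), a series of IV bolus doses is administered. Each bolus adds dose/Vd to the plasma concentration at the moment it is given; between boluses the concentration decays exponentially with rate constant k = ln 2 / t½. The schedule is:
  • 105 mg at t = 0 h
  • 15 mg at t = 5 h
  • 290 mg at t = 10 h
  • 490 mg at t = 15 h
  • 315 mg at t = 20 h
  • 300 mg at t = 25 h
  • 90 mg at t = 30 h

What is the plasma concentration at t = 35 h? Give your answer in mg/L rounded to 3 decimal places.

200.117 mg/L

k = ln 2 / 5 = 0.13863 per h
Dose 1 (105 mg at t=0 h): 105·exp(−0.13863·35) = 0.820 mg/L
Dose 2 (15 mg at t=5 h): 15·exp(−0.13863·30) = 0.234 mg/L
Dose 3 (290 mg at t=10 h): 290·exp(−0.13863·25) = 9.063 mg/L
Dose 4 (490 mg at t=15 h): 490·exp(−0.13863·20) = 30.625 mg/L
Dose 5 (315 mg at t=20 h): 315·exp(−0.13863·15) = 39.375 mg/L
Dose 6 (300 mg at t=25 h): 300·exp(−0.13863·10) = 75.000 mg/L
Dose 7 (90 mg at t=30 h): 90·exp(−0.13863·5) = 45.000 mg/L
C(35) = 0.820 + 0.234 + 9.063 + 30.625 + 39.375 + 75.000 + 45.000 = 200.117 mg/L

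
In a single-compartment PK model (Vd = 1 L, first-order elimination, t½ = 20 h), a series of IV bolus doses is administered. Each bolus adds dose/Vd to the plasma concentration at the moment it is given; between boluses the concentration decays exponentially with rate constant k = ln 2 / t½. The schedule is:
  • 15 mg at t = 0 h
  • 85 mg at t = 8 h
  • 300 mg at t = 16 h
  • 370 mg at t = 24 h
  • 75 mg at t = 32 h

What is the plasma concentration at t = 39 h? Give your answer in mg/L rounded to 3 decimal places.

k = ln 2 / 20 = 0.03466 per h
Dose 1 (15 mg at t=0 h): 15·exp(−0.03466·39) = 3.882 mg/L
Dose 2 (85 mg at t=8 h): 85·exp(−0.03466·31) = 29.028 mg/L
Dose 3 (300 mg at t=16 h): 300·exp(−0.03466·23) = 135.188 mg/L
Dose 4 (370 mg at t=24 h): 370·exp(−0.03466·15) = 220.003 mg/L
Dose 5 (75 mg at t=32 h): 75·exp(−0.03466·7) = 58.844 mg/L
C(39) = 3.882 + 29.028 + 135.188 + 220.003 + 58.844 = 446.945 mg/L

446.945 mg/L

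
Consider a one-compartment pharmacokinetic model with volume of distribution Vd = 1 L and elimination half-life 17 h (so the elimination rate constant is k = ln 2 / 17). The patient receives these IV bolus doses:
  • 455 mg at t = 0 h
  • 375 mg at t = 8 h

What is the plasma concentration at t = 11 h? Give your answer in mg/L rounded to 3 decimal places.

k = ln 2 / 17 = 0.04077 per h
Dose 1 (455 mg at t=0 h): 455·exp(−0.04077·11) = 290.554 mg/L
Dose 2 (375 mg at t=8 h): 375·exp(−0.04077·3) = 331.824 mg/L
C(11) = 290.554 + 331.824 = 622.379 mg/L

622.379 mg/L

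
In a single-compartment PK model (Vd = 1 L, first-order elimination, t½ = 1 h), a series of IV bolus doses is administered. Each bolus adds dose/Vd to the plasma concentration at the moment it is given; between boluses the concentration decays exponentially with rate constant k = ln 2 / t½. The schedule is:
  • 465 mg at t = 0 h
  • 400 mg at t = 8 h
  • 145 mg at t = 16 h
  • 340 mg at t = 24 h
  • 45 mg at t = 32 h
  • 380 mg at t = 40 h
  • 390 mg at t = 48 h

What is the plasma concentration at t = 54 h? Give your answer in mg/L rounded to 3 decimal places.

k = ln 2 / 1 = 0.69315 per h
Dose 1 (465 mg at t=0 h): 465·exp(−0.69315·54) = 0.000 mg/L
Dose 2 (400 mg at t=8 h): 400·exp(−0.69315·46) = 0.000 mg/L
Dose 3 (145 mg at t=16 h): 145·exp(−0.69315·38) = 0.000 mg/L
Dose 4 (340 mg at t=24 h): 340·exp(−0.69315·30) = 0.000 mg/L
Dose 5 (45 mg at t=32 h): 45·exp(−0.69315·22) = 0.000 mg/L
Dose 6 (380 mg at t=40 h): 380·exp(−0.69315·14) = 0.023 mg/L
Dose 7 (390 mg at t=48 h): 390·exp(−0.69315·6) = 6.094 mg/L
C(54) = 0.000 + 0.000 + 0.000 + 0.000 + 0.000 + 0.023 + 6.094 = 6.117 mg/L

6.117 mg/L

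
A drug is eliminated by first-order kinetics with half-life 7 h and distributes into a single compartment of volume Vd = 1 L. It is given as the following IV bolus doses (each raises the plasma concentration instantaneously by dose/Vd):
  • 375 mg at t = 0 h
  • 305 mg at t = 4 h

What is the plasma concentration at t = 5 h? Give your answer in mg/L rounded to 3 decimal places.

k = ln 2 / 7 = 0.09902 per h
Dose 1 (375 mg at t=0 h): 375·exp(−0.09902·5) = 228.565 mg/L
Dose 2 (305 mg at t=4 h): 305·exp(−0.09902·1) = 276.246 mg/L
C(5) = 228.565 + 276.246 = 504.811 mg/L

504.811 mg/L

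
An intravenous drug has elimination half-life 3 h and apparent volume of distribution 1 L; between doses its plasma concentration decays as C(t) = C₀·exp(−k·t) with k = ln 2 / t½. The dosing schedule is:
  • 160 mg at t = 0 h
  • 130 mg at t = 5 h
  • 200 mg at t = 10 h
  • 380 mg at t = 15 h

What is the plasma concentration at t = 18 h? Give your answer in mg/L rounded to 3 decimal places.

230.447 mg/L

k = ln 2 / 3 = 0.23105 per h
Dose 1 (160 mg at t=0 h): 160·exp(−0.23105·18) = 2.500 mg/L
Dose 2 (130 mg at t=5 h): 130·exp(−0.23105·13) = 6.449 mg/L
Dose 3 (200 mg at t=10 h): 200·exp(−0.23105·8) = 31.498 mg/L
Dose 4 (380 mg at t=15 h): 380·exp(−0.23105·3) = 190.000 mg/L
C(18) = 2.500 + 6.449 + 31.498 + 190.000 = 230.447 mg/L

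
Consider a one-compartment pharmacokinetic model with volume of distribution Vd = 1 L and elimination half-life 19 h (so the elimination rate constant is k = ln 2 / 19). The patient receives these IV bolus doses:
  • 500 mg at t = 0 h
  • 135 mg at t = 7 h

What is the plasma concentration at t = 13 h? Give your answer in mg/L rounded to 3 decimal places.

419.634 mg/L

k = ln 2 / 19 = 0.03648 per h
Dose 1 (500 mg at t=0 h): 500·exp(−0.03648·13) = 311.173 mg/L
Dose 2 (135 mg at t=7 h): 135·exp(−0.03648·6) = 108.461 mg/L
C(13) = 311.173 + 108.461 = 419.634 mg/L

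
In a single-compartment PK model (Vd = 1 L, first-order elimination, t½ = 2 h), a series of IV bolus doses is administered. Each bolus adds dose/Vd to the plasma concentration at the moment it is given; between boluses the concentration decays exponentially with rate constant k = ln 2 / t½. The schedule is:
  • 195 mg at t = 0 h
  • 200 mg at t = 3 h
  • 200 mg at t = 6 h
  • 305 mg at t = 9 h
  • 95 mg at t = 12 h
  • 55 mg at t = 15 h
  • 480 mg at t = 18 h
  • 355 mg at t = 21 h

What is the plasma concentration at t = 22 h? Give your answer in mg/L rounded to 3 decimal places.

k = ln 2 / 2 = 0.34657 per h
Dose 1 (195 mg at t=0 h): 195·exp(−0.34657·22) = 0.095 mg/L
Dose 2 (200 mg at t=3 h): 200·exp(−0.34657·19) = 0.276 mg/L
Dose 3 (200 mg at t=6 h): 200·exp(−0.34657·16) = 0.781 mg/L
Dose 4 (305 mg at t=9 h): 305·exp(−0.34657·13) = 3.370 mg/L
Dose 5 (95 mg at t=12 h): 95·exp(−0.34657·10) = 2.969 mg/L
Dose 6 (55 mg at t=15 h): 55·exp(−0.34657·7) = 4.861 mg/L
Dose 7 (480 mg at t=18 h): 480·exp(−0.34657·4) = 120.000 mg/L
Dose 8 (355 mg at t=21 h): 355·exp(−0.34657·1) = 251.023 mg/L
C(22) = 0.095 + 0.276 + 0.781 + 3.370 + 2.969 + 4.861 + 120.000 + 251.023 = 383.376 mg/L

383.376 mg/L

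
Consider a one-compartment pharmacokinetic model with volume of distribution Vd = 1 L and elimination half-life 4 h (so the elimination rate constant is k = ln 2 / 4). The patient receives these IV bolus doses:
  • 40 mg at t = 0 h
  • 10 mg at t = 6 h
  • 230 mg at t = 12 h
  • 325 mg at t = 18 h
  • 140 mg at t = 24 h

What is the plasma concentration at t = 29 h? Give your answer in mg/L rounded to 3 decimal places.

k = ln 2 / 4 = 0.17329 per h
Dose 1 (40 mg at t=0 h): 40·exp(−0.17329·29) = 0.263 mg/L
Dose 2 (10 mg at t=6 h): 10·exp(−0.17329·23) = 0.186 mg/L
Dose 3 (230 mg at t=12 h): 230·exp(−0.17329·17) = 12.088 mg/L
Dose 4 (325 mg at t=18 h): 325·exp(−0.17329·11) = 48.312 mg/L
Dose 5 (140 mg at t=24 h): 140·exp(−0.17329·5) = 58.863 mg/L
C(29) = 0.263 + 0.186 + 12.088 + 48.312 + 58.863 = 119.711 mg/L

119.711 mg/L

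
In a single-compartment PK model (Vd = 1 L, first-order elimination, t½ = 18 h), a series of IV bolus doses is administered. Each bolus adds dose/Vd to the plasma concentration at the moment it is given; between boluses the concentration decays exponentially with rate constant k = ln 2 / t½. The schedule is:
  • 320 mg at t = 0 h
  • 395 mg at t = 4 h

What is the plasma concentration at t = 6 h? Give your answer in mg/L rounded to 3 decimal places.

619.705 mg/L

k = ln 2 / 18 = 0.03851 per h
Dose 1 (320 mg at t=0 h): 320·exp(−0.03851·6) = 253.984 mg/L
Dose 2 (395 mg at t=4 h): 395·exp(−0.03851·2) = 365.721 mg/L
C(6) = 253.984 + 365.721 = 619.705 mg/L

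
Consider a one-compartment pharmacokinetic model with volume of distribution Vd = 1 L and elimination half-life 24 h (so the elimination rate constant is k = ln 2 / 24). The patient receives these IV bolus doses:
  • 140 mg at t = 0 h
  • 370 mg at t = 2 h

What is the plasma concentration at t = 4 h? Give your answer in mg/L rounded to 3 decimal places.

k = ln 2 / 24 = 0.02888 per h
Dose 1 (140 mg at t=0 h): 140·exp(−0.02888·4) = 124.726 mg/L
Dose 2 (370 mg at t=2 h): 370·exp(−0.02888·2) = 349.233 mg/L
C(4) = 124.726 + 349.233 = 473.959 mg/L

473.959 mg/L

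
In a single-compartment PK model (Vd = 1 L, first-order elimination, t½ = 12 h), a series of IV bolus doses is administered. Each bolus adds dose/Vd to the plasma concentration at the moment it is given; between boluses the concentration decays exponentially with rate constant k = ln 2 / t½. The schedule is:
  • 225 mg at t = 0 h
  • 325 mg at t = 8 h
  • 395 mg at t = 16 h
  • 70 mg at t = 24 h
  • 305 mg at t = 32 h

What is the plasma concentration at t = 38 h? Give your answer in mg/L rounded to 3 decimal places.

k = ln 2 / 12 = 0.05776 per h
Dose 1 (225 mg at t=0 h): 225·exp(−0.05776·38) = 25.057 mg/L
Dose 2 (325 mg at t=8 h): 325·exp(−0.05776·30) = 57.452 mg/L
Dose 3 (395 mg at t=16 h): 395·exp(−0.05776·22) = 110.843 mg/L
Dose 4 (70 mg at t=24 h): 70·exp(−0.05776·14) = 31.181 mg/L
Dose 5 (305 mg at t=32 h): 305·exp(−0.05776·6) = 215.668 mg/L
C(38) = 25.057 + 57.452 + 110.843 + 31.181 + 215.668 = 440.201 mg/L

440.201 mg/L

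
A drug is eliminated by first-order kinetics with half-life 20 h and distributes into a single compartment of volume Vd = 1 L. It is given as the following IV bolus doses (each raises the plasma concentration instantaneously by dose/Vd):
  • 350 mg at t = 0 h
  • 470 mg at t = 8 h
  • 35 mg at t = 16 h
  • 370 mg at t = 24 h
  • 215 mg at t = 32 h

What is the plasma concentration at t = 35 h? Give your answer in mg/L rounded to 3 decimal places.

k = ln 2 / 20 = 0.03466 per h
Dose 1 (350 mg at t=0 h): 350·exp(−0.03466·35) = 104.056 mg/L
Dose 2 (470 mg at t=8 h): 470·exp(−0.03466·27) = 184.377 mg/L
Dose 3 (35 mg at t=16 h): 35·exp(−0.03466·19) = 18.117 mg/L
Dose 4 (370 mg at t=24 h): 370·exp(−0.03466·11) = 252.717 mg/L
Dose 5 (215 mg at t=32 h): 215·exp(−0.03466·3) = 193.769 mg/L
C(35) = 104.056 + 184.377 + 18.117 + 252.717 + 193.769 = 753.036 mg/L

753.036 mg/L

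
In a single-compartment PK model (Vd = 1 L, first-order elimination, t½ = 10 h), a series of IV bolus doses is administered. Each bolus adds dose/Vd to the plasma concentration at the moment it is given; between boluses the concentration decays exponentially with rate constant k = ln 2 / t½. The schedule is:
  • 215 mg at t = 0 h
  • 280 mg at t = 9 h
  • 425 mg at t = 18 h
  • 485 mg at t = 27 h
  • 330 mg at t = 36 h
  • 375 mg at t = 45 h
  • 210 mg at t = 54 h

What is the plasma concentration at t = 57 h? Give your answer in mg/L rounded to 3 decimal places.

514.057 mg/L

k = ln 2 / 10 = 0.06931 per h
Dose 1 (215 mg at t=0 h): 215·exp(−0.06931·57) = 4.136 mg/L
Dose 2 (280 mg at t=9 h): 280·exp(−0.06931·48) = 10.051 mg/L
Dose 3 (425 mg at t=18 h): 425·exp(−0.06931·39) = 28.469 mg/L
Dose 4 (485 mg at t=27 h): 485·exp(−0.06931·30) = 60.625 mg/L
Dose 5 (330 mg at t=36 h): 330·exp(−0.06931·21) = 76.975 mg/L
Dose 6 (375 mg at t=45 h): 375·exp(−0.06931·12) = 163.228 mg/L
Dose 7 (210 mg at t=54 h): 210·exp(−0.06931·3) = 170.573 mg/L
C(57) = 4.136 + 10.051 + 28.469 + 60.625 + 76.975 + 163.228 + 170.573 = 514.057 mg/L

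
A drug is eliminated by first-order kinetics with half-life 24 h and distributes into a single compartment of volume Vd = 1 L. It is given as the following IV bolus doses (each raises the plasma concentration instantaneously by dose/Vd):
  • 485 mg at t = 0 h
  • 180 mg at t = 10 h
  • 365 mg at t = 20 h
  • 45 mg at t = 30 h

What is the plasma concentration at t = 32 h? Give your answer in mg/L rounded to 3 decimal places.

588.392 mg/L

k = ln 2 / 24 = 0.02888 per h
Dose 1 (485 mg at t=0 h): 485·exp(−0.02888·32) = 192.472 mg/L
Dose 2 (180 mg at t=10 h): 180·exp(−0.02888·22) = 95.352 mg/L
Dose 3 (365 mg at t=20 h): 365·exp(−0.02888·12) = 258.094 mg/L
Dose 4 (45 mg at t=30 h): 45·exp(−0.02888·2) = 42.474 mg/L
C(32) = 192.472 + 95.352 + 258.094 + 42.474 = 588.392 mg/L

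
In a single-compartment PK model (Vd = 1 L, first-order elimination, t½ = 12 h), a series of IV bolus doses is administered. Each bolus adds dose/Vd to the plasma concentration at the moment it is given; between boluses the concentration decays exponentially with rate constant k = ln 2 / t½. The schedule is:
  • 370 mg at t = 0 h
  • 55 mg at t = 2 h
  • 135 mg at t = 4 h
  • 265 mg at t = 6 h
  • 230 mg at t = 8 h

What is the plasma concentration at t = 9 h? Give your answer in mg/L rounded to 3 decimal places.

k = ln 2 / 12 = 0.05776 per h
Dose 1 (370 mg at t=0 h): 370·exp(−0.05776·9) = 220.003 mg/L
Dose 2 (55 mg at t=2 h): 55·exp(−0.05776·7) = 36.708 mg/L
Dose 3 (135 mg at t=4 h): 135·exp(−0.05776·5) = 101.136 mg/L
Dose 4 (265 mg at t=6 h): 265·exp(−0.05776·3) = 222.838 mg/L
Dose 5 (230 mg at t=8 h): 230·exp(−0.05776·1) = 217.091 mg/L
C(9) = 220.003 + 36.708 + 101.136 + 222.838 + 217.091 = 797.776 mg/L

797.776 mg/L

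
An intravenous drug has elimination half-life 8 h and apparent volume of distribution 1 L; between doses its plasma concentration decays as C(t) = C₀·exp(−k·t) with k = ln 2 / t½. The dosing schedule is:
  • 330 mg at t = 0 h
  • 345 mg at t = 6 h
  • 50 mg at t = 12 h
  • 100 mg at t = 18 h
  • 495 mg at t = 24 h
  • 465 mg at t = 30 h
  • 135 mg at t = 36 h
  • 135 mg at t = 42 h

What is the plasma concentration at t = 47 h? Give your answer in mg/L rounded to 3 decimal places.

k = ln 2 / 8 = 0.08664 per h
Dose 1 (330 mg at t=0 h): 330·exp(−0.08664·47) = 5.623 mg/L
Dose 2 (345 mg at t=6 h): 345·exp(−0.08664·41) = 9.886 mg/L
Dose 3 (50 mg at t=12 h): 50·exp(−0.08664·35) = 2.410 mg/L
Dose 4 (100 mg at t=18 h): 100·exp(−0.08664·29) = 8.105 mg/L
Dose 5 (495 mg at t=24 h): 495·exp(−0.08664·23) = 67.475 mg/L
Dose 6 (465 mg at t=30 h): 465·exp(−0.08664·17) = 106.602 mg/L
Dose 7 (135 mg at t=36 h): 135·exp(−0.08664·11) = 52.050 mg/L
Dose 8 (135 mg at t=42 h): 135·exp(−0.08664·5) = 87.537 mg/L
C(47) = 5.623 + 9.886 + 2.410 + 8.105 + 67.475 + 106.602 + 52.050 + 87.537 = 339.688 mg/L

339.688 mg/L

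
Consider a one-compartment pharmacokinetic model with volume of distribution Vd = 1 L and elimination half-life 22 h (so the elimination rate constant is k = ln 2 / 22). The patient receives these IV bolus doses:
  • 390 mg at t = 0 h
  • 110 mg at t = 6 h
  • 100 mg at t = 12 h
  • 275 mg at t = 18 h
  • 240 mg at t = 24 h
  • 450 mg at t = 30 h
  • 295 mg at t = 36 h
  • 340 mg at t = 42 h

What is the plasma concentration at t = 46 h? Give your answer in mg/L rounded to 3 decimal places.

1177.649 mg/L

k = ln 2 / 22 = 0.03151 per h
Dose 1 (390 mg at t=0 h): 390·exp(−0.03151·46) = 91.546 mg/L
Dose 2 (110 mg at t=6 h): 110·exp(−0.03151·40) = 31.194 mg/L
Dose 3 (100 mg at t=12 h): 100·exp(−0.03151·34) = 34.259 mg/L
Dose 4 (275 mg at t=18 h): 275·exp(−0.03151·28) = 113.816 mg/L
Dose 5 (240 mg at t=24 h): 240·exp(−0.03151·22) = 120.000 mg/L
Dose 6 (450 mg at t=30 h): 450·exp(−0.03151·16) = 271.820 mg/L
Dose 7 (295 mg at t=36 h): 295·exp(−0.03151·10) = 215.273 mg/L
Dose 8 (340 mg at t=42 h): 340·exp(−0.03151·4) = 299.741 mg/L
C(46) = 91.546 + 31.194 + 34.259 + 113.816 + 120.000 + 271.820 + 215.273 + 299.741 = 1177.649 mg/L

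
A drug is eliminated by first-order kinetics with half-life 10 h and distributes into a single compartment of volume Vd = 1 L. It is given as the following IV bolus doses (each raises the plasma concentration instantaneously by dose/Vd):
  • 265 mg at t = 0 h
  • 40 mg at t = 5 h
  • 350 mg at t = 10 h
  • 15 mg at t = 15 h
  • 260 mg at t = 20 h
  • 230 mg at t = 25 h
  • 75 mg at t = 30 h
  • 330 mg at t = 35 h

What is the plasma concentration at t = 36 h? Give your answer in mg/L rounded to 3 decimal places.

638.196 mg/L

k = ln 2 / 10 = 0.06931 per h
Dose 1 (265 mg at t=0 h): 265·exp(−0.06931·36) = 21.854 mg/L
Dose 2 (40 mg at t=5 h): 40·exp(−0.06931·31) = 4.665 mg/L
Dose 3 (350 mg at t=10 h): 350·exp(−0.06931·26) = 57.728 mg/L
Dose 4 (15 mg at t=15 h): 15·exp(−0.06931·21) = 3.499 mg/L
Dose 5 (260 mg at t=20 h): 260·exp(−0.06931·16) = 85.768 mg/L
Dose 6 (230 mg at t=25 h): 230·exp(−0.06931·11) = 107.299 mg/L
Dose 7 (75 mg at t=30 h): 75·exp(−0.06931·6) = 49.482 mg/L
Dose 8 (330 mg at t=35 h): 330·exp(−0.06931·1) = 307.901 mg/L
C(36) = 21.854 + 4.665 + 57.728 + 3.499 + 85.768 + 107.299 + 49.482 + 307.901 = 638.196 mg/L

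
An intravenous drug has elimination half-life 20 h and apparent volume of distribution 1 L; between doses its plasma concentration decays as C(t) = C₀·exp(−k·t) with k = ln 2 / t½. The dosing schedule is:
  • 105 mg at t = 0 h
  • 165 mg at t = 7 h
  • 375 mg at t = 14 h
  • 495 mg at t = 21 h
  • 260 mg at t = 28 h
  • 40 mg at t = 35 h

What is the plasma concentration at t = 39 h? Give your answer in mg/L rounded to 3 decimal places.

716.945 mg/L

k = ln 2 / 20 = 0.03466 per h
Dose 1 (105 mg at t=0 h): 105·exp(−0.03466·39) = 27.176 mg/L
Dose 2 (165 mg at t=7 h): 165·exp(−0.03466·32) = 54.430 mg/L
Dose 3 (375 mg at t=14 h): 375·exp(−0.03466·25) = 157.668 mg/L
Dose 4 (495 mg at t=21 h): 495·exp(−0.03466·18) = 265.264 mg/L
Dose 5 (260 mg at t=28 h): 260·exp(−0.03466·11) = 177.585 mg/L
Dose 6 (40 mg at t=35 h): 40·exp(−0.03466·4) = 34.822 mg/L
C(39) = 27.176 + 54.430 + 157.668 + 265.264 + 177.585 + 34.822 = 716.945 mg/L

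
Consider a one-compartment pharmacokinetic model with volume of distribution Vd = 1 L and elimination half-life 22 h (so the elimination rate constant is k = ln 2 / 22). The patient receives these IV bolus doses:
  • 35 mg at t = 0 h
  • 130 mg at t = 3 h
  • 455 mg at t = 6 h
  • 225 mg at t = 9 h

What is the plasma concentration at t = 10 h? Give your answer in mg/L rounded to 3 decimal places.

k = ln 2 / 22 = 0.03151 per h
Dose 1 (35 mg at t=0 h): 35·exp(−0.03151·10) = 25.541 mg/L
Dose 2 (130 mg at t=3 h): 130·exp(−0.03151·7) = 104.270 mg/L
Dose 3 (455 mg at t=6 h): 455·exp(−0.03151·4) = 401.124 mg/L
Dose 4 (225 mg at t=9 h): 225·exp(−0.03151·1) = 218.022 mg/L
C(10) = 25.541 + 104.270 + 401.124 + 218.022 = 748.957 mg/L

748.957 mg/L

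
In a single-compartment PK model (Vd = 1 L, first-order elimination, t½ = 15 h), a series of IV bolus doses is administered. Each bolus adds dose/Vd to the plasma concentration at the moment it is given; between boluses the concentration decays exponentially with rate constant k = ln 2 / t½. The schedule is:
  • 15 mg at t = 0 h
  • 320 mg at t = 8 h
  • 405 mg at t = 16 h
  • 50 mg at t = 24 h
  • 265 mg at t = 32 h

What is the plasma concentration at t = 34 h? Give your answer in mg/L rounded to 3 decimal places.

548.750 mg/L

k = ln 2 / 15 = 0.04621 per h
Dose 1 (15 mg at t=0 h): 15·exp(−0.04621·34) = 3.117 mg/L
Dose 2 (320 mg at t=8 h): 320·exp(−0.04621·26) = 96.242 mg/L
Dose 3 (405 mg at t=16 h): 405·exp(−0.04621·18) = 176.286 mg/L
Dose 4 (50 mg at t=24 h): 50·exp(−0.04621·10) = 31.498 mg/L
Dose 5 (265 mg at t=32 h): 265·exp(−0.04621·2) = 241.606 mg/L
C(34) = 3.117 + 96.242 + 176.286 + 31.498 + 241.606 = 548.750 mg/L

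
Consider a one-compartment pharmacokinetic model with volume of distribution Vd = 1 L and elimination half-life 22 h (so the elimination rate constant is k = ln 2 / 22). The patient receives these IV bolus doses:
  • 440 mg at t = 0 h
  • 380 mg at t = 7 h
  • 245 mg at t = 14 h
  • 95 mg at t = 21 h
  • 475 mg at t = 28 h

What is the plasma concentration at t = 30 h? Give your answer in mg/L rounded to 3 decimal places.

k = ln 2 / 22 = 0.03151 per h
Dose 1 (440 mg at t=0 h): 440·exp(−0.03151·30) = 170.985 mg/L
Dose 2 (380 mg at t=7 h): 380·exp(−0.03151·23) = 184.107 mg/L
Dose 3 (245 mg at t=14 h): 245·exp(−0.03151·16) = 147.991 mg/L
Dose 4 (95 mg at t=21 h): 95·exp(−0.03151·9) = 71.544 mg/L
Dose 5 (475 mg at t=28 h): 475·exp(−0.03151·2) = 445.992 mg/L
C(30) = 170.985 + 184.107 + 147.991 + 71.544 + 445.992 = 1020.619 mg/L

1020.619 mg/L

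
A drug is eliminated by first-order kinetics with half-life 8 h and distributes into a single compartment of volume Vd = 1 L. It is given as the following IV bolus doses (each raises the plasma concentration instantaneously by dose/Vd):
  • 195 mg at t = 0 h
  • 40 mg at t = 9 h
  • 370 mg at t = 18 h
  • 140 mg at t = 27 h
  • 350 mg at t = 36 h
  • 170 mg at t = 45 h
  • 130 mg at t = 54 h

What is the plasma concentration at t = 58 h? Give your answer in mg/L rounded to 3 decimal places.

222.026 mg/L

k = ln 2 / 8 = 0.08664 per h
Dose 1 (195 mg at t=0 h): 195·exp(−0.08664·58) = 1.281 mg/L
Dose 2 (40 mg at t=9 h): 40·exp(−0.08664·49) = 0.573 mg/L
Dose 3 (370 mg at t=18 h): 370·exp(−0.08664·40) = 11.562 mg/L
Dose 4 (140 mg at t=27 h): 140·exp(−0.08664·31) = 9.542 mg/L
Dose 5 (350 mg at t=36 h): 350·exp(−0.08664·22) = 52.028 mg/L
Dose 6 (170 mg at t=45 h): 170·exp(−0.08664·13) = 55.116 mg/L
Dose 7 (130 mg at t=54 h): 130·exp(−0.08664·4) = 91.924 mg/L
C(58) = 1.281 + 0.573 + 11.562 + 9.542 + 52.028 + 55.116 + 91.924 = 222.026 mg/L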